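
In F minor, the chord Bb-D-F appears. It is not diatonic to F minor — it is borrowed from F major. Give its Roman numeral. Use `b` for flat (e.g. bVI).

Bb is scale degree 4 in F minor. Bb–D–F is a major chord — the form found in F major, not the diatonic iv (Bbm). Borrowed into F minor it is written IV.

IV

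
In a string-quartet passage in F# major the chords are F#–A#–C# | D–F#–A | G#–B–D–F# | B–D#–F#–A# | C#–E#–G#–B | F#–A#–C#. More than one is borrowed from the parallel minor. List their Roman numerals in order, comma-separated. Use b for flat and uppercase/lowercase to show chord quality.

bVI, iiø7

F# major has the diatonic set F#, G#m, A#m, B, C#, D#m, E#dim. F#–A#–C# = F#, B–D#–F#–A# = Bmaj7 and C#–E#–G#–B = C#7 all belong to that set. D–F#–A doesn't fit — on degree 6 F# major would have D#m (vi). D is the degree-6 chord of F# minor, so it is the borrowed bVI. But G#–B–D–F# is foreign: the diatonic ii on degree 2 is G#m, whereas G#m7b5 comes from F# minor. It is labeled iiø7.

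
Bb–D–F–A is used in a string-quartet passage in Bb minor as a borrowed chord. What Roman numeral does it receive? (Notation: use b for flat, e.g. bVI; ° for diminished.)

Bb is scale degree 1 in Bb minor. Bb–D–F–A is a major-seventh chord — the form found in Bb major, not the diatonic i (Bbm). Borrowed into Bb minor it is written Imaj7.

Imaj7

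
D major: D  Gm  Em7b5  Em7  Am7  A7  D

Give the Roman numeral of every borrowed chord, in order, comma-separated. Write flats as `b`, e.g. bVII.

The diatonic triads in D major are D, Em, F#m, G, A, Bm, C#dim. D, Em7 and A7 all belong to that set. But Gm (G–Bb–D) is foreign: the diatonic IV on degree 4 is G, whereas Gm comes from D minor. It is labeled iv. Em7b5 (E–G–Bb–D) is not: scale degree 2 in D major carries Em (ii). In D minor the chord on that degree is Em7b5, so here it functions as iiø7, borrowed from the parallel minor. Am7 (A–C–E–G) is not: scale degree 5 in D major carries A (V). In D minor the chord on that degree is Am7, so here it functions as v7, borrowed from the parallel minor.

iv, iiø7, v7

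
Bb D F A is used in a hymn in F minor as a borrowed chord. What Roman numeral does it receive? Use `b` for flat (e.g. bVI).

The root Bb is the diatonic 4th degree of F minor; the borrowing shows in the chord quality. Diatonically F minor has Bbm (iv) on that degree; Bb–D–F–A is instead the major-seventh chord native to F major, so it takes the label IVmaj7.

IVmaj7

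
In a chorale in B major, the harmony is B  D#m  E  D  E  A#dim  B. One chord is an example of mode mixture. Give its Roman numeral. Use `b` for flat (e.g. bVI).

In B major the diatonic chords are B, C#m, D#m, E, F#, G#m, A#dim. B, D#m, E and A#dim are all diatonic. D (D–F#–A) doesn't fit — on degree 3 B major would have D#m (iii). D is the degree-3 chord of B minor, so it is the borrowed bIII.

bIII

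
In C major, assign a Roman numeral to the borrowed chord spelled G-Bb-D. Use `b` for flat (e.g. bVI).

G is scale degree 5 in C major. The diatonic chord on degree 5 would be G (V), but G–Bb–D is the minor chord from C minor. As a borrowed chord it is labeled v.

v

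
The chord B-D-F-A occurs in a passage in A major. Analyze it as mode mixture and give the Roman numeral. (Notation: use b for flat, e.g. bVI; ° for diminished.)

iiø7

The root B is the diatonic 2nd degree of A major; the borrowing shows in the chord quality. B–D–F–A is a half-diminished-seventh chord — the form found in A minor, not the diatonic ii (Bm). Borrowed into A major it is written iiø7.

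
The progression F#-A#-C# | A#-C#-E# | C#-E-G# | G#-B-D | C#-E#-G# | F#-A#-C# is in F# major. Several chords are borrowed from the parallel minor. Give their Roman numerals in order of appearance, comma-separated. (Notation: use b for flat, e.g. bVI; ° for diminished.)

In F# major the diatonic chords are F#, G#m, A#m, B, C#, D#m, E#dim. F#–A#–C# = F#, A#–C#–E# = A#m and C#–E#–G# = C# all belong to that set. C#–E–G# doesn't fit — on degree 5 F# major would have C# (V). C#m is the degree-5 chord of F# minor, so it is the borrowed v. G#–B–D is not: scale degree 2 in F# major carries G#m (ii). In F# minor the chord on that degree is G#dim, so here it functions as ii°, borrowed from the parallel minor.

v, ii°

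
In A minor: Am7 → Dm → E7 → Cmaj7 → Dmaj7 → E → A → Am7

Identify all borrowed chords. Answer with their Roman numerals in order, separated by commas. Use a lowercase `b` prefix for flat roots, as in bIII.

The diatonic triads in A minor (with V from harmonic minor) are Am, Bdim, C, Dm, E, F, G. Of the given chords, Am7, Dm, E7, Cmaj7 and E are diatonic. But Dmaj7 (D–F#–A–C#) is foreign: the diatonic iv on degree 4 is Dm, whereas Dmaj7 comes from A major. It is labeled IVmaj7. A (A–C#–E) is not: scale degree 1 in A minor carries Am (i). In A major the chord on that degree is A, so here it functions as I, borrowed from the parallel major.

IVmaj7, I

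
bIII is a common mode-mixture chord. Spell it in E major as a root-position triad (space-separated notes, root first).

The root of bIII is the lowered 3rd degree: G# becomes G. In E minor the chord on G is G–B–D.

G B D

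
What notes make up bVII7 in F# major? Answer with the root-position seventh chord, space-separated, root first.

E G# B D

The root of bVII7 is the lowered 7th degree: E# becomes E. Building the dominant-seventh chord from the parallel minor on E: E–G#–B–D.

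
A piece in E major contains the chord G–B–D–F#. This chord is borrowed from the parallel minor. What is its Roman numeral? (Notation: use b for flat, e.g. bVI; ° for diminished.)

bIIImaj7

The root G is the lowered 3rd scale degree — diatonically E major has G# there. G–B–D–F# is a major-seventh chord — the form found in E minor, not the diatonic iii (G#m). Borrowed into E major it is written bIIImaj7.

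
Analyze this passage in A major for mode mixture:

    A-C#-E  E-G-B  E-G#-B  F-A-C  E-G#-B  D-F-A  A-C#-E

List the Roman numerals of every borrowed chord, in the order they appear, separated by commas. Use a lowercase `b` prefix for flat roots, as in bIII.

v, bVI, iv

The diatonic triads in A major are A, Bm, C#m, D, E, F#m, G#dim. Of the given chords, A–C#–E = A and E–G#–B = E are diatonic. E–G–B is not: scale degree 5 in A major carries E (V). In A minor the chord on that degree is Em, so here it functions as v, borrowed from the parallel minor. F–A–C is not: scale degree 6 in A major carries F#m (vi). In A minor the chord on that degree is F, so here it functions as bVI, borrowed from the parallel minor. But D–F–A is foreign: the diatonic IV on degree 4 is D, whereas Dm comes from A minor. It is labeled iv.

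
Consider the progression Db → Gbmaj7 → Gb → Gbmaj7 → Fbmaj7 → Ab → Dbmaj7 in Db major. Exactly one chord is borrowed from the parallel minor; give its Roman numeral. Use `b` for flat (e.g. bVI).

bIIImaj7

In Db major the diatonic chords are Db, Ebm, Fm, Gb, Ab, Bbm, Cdim. Db, Gbmaj7, Gb, Ab and Dbmaj7 all belong to that set. Fbmaj7 (Fb–Ab–Cb–Eb) is not: scale degree 3 in Db major carries Fm (iii). In Db minor the chord on that degree is Fbmaj7, so here it functions as bIIImaj7, borrowed from the parallel minor.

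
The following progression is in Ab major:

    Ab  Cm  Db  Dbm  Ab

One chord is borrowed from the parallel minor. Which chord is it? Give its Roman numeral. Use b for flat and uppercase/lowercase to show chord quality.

iv

Ab major has the diatonic set Ab, Bbm, Cm, Db, Eb, Fm, Gdim. Of the given chords, Ab, Cm and Db are diatonic. Dbm (Db–Fb–Ab) doesn't fit — on degree 4 Ab major would have Db (IV). Dbm is the degree-4 chord of Ab minor, so it is the borrowed iv.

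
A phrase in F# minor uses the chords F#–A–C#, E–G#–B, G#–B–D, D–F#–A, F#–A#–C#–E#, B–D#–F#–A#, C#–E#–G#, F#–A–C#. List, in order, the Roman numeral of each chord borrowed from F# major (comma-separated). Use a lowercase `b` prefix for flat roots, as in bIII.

F# minor has the diatonic set F#m, G#dim, A, Bm, C#, D, E (with V from harmonic minor). Of the given chords, F#–A–C# = F#m, E–G#–B = E, G#–B–D = G#dim, D–F#–A = D and C#–E#–G# = C# are diatonic. F#–A#–C#–E# doesn't fit — on degree 1 F# minor would have F#m (i). F#maj7 is the degree-1 chord of F# major, so it is the borrowed Imaj7. B–D#–F#–A# is not: scale degree 4 in F# minor carries Bm (iv). In F# major the chord on that degree is Bmaj7, so here it functions as IVmaj7, borrowed from the parallel major.

Imaj7, IVmaj7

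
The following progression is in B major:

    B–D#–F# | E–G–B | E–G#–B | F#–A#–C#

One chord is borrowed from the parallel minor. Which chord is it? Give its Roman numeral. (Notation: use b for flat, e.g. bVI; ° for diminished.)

iv

B major has the diatonic set B, C#m, D#m, E, F#, G#m, A#dim. Of the given chords, B–D#–F# = B, E–G#–B = E and F#–A#–C# = F# are diatonic. E–G–B is not: scale degree 4 in B major carries E (IV). In B minor the chord on that degree is Em, so here it functions as iv, borrowed from the parallel minor.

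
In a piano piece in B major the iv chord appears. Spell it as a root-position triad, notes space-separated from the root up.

iv is built on scale degree 4, which is E in both B major and its parallel. Building the minor chord from the parallel minor on E: E–G–B.

E G B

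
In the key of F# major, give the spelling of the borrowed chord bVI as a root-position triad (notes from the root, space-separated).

The root of bVI is the lowered 6th degree: D# becomes D. Stacking thirds in F# minor on D gives D–F#–A.

D F# A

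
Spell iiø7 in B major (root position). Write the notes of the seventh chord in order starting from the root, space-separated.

C# E G B

The root, C#, is scale degree 2 — the same note in B major and B minor; only the chord quality changes. In B minor the chord on C# is C#–E–G–B.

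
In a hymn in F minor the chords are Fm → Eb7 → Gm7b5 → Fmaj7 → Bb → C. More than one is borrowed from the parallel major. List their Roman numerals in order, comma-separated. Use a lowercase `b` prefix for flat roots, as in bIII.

F minor has the diatonic set Fm, Gdim, Ab, Bbm, C, Db, Eb (with V from harmonic minor). Fm, Eb7, Gm7b5 and C are all diatonic. Fmaj7 (F–A–C–E) doesn't fit — on degree 1 F minor would have Fm (i). Fmaj7 is the degree-1 chord of F major, so it is the borrowed Imaj7. Bb (Bb–D–F) is not: scale degree 4 in F minor carries Bbm (iv). In F major the chord on that degree is Bb, so here it functions as IV, borrowed from the parallel major.

Imaj7, IV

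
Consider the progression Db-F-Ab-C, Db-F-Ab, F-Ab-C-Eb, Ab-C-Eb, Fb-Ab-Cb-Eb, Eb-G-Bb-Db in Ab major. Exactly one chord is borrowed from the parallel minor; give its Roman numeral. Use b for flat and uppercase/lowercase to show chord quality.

In Ab major the diatonic chords are Ab, Bbm, Cm, Db, Eb, Fm, Gdim. Of the given chords, Db–F–Ab–C = Dbmaj7, Db–F–Ab = Db, F–Ab–C–Eb = Fm7, Ab–C–Eb = Ab and Eb–G–Bb–Db = Eb7 are diatonic. Fb–Ab–Cb–Eb doesn't fit — on degree 6 Ab major would have Fm (vi). Fbmaj7 is the degree-6 chord of Ab minor, so it is the borrowed bVImaj7.

bVImaj7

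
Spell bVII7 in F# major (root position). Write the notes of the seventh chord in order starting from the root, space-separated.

E G# B D

The root of bVII7 is the lowered 7th degree: E# becomes E. In F# minor the chord on E is E–G#–B–D.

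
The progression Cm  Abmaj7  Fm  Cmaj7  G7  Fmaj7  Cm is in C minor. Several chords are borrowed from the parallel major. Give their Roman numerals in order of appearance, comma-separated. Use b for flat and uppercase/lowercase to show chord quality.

C minor has the diatonic set Cm, Ddim, Eb, Fm, G, Ab, Bb (with V from harmonic minor). Cm, Abmaj7, Fm and G7 all belong to that set. Cmaj7 (C–E–G–B) is not: scale degree 1 in C minor carries Cm (i). In C major the chord on that degree is Cmaj7, so here it functions as Imaj7, borrowed from the parallel major. Fmaj7 (F–A–C–E) is not: scale degree 4 in C minor carries Fm (iv). In C major the chord on that degree is Fmaj7, so here it functions as IVmaj7, borrowed from the parallel major.

Imaj7, IVmaj7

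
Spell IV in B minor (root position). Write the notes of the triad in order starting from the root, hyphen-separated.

IV is built on scale degree 4, which is E in both B minor and its parallel. In B major the chord on E is E–G#–B.

E-G#-B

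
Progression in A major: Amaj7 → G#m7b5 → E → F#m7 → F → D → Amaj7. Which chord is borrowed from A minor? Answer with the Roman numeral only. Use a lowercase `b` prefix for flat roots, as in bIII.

In A major the diatonic chords are A, Bm, C#m, D, E, F#m, G#dim. Amaj7, G#m7b5, E, F#m7 and D are all diatonic. But F (F–A–C) is foreign: the diatonic vi on degree 6 is F#m, whereas F comes from A minor. It is labeled bVI.

bVI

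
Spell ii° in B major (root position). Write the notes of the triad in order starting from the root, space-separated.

C# E G

The root, C#, is scale degree 2 — the same note in B major and B minor; only the chord quality changes. Building the diminished chord from the parallel minor on C#: C#–E–G.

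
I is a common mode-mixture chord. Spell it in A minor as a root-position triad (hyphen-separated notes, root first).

A-C#-E

I is built on scale degree 1, which is A in both A minor and its parallel. In A major the chord on A is A–C#–E.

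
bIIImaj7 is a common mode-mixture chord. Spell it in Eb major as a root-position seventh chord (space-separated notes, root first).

Gb Bb Db F

The root of bIIImaj7 is the lowered 3rd degree: G becomes Gb. In Eb minor the chord on Gb is Gb–Bb–Db–F.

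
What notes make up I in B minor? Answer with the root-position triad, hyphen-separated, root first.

B-D#-F#

I is built on scale degree 1, which is B in both B minor and its parallel. Building the major chord from the parallel major on B: B–D#–F#.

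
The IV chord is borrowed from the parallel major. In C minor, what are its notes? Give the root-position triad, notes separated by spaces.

F A C

The root, F, is scale degree 4 — the same note in C minor and C major; only the chord quality changes. Stacking thirds in C major on F gives F–A–C.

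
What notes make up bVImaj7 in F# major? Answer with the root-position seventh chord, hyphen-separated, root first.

Scale degree 6 in F# major is D#. bVImaj7 uses the lowered form, D, taken from F# minor. In F# minor the chord on D is D–F#–A–C#.

D-F#-A-C#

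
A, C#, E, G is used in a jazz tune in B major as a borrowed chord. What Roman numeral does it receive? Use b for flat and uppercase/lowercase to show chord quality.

In B major scale degree 7 is A#; A is its lowered form, from B minor. A–C#–E–G is a dominant-seventh chord — the form found in B minor, not the diatonic vii° (A#dim). Borrowed into B major it is written bVII7.

bVII7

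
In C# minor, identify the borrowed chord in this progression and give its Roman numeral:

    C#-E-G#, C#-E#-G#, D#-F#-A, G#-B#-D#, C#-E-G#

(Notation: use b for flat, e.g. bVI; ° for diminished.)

I

The diatonic triads in C# minor (with V from harmonic minor) are C#m, D#dim, E, F#m, G#, A, B. Of the given chords, C#–E–G# = C#m, D#–F#–A = D#dim and G#–B#–D# = G# are diatonic. But C#–E#–G# is foreign: the diatonic i on degree 1 is C#m, whereas C# comes from C# major. It is labeled I.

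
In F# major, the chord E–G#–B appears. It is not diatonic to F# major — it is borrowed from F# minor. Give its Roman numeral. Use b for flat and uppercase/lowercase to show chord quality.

In F# major scale degree 7 is E#; E is its lowered form, from F# minor. E–G#–B is a major chord — the form found in F# minor, not the diatonic vii° (E#dim). Borrowed into F# major it is written bVII.

bVII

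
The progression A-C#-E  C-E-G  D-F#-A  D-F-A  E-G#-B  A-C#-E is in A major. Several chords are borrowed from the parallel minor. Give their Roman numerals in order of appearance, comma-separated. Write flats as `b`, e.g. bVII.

A major has the diatonic set A, Bm, C#m, D, E, F#m, G#dim. A–C#–E = A, D–F#–A = D and E–G#–B = E are all diatonic. C–E–G is not: scale degree 3 in A major carries C#m (iii). In A minor the chord on that degree is C, so here it functions as bIII, borrowed from the parallel minor. D–F–A doesn't fit — on degree 4 A major would have D (IV). Dm is the degree-4 chord of A minor, so it is the borrowed iv.

bIII, iv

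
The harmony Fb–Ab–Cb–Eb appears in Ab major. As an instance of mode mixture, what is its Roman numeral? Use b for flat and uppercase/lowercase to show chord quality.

bVImaj7

In Ab major scale degree 6 is F; Fb is its lowered form, from Ab minor. Diatonically Ab major has Fm (vi) on that degree; Fb–Ab–Cb–Eb is instead the major-seventh chord native to Ab minor, so it takes the label bVImaj7.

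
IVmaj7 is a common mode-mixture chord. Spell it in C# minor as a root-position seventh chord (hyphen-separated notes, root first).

IVmaj7 is built on scale degree 4, which is F# in both C# minor and its parallel. Stacking thirds in C# major on F# gives F#–A#–C#–E#.

F#-A#-C#-E#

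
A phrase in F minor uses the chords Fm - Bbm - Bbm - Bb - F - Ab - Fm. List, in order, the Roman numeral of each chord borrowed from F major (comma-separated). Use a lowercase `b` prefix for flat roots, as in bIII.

F minor has the diatonic set Fm, Gdim, Ab, Bbm, C, Db, Eb (with V from harmonic minor). Fm, Bbm and Ab are all diatonic. But Bb (Bb–D–F) is foreign: the diatonic iv on degree 4 is Bbm, whereas Bb comes from F major. It is labeled IV. F (F–A–C) is not: scale degree 1 in F minor carries Fm (i). In F major the chord on that degree is F, so here it functions as I, borrowed from the parallel major.

IV, I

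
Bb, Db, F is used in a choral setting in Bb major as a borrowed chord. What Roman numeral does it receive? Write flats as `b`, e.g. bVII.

The root Bb is the diatonic 1st degree of Bb major; the borrowing shows in the chord quality. Bb–Db–F is a minor chord — the form found in Bb minor, not the diatonic I (Bb). Borrowed into Bb major it is written i.

i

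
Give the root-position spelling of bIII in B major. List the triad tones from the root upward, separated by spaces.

The root of bIII is the lowered 3rd degree: D# becomes D. In B minor the chord on D is D–F#–A.

D F# A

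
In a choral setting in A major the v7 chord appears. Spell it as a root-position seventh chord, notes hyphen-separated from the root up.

The root, E, is scale degree 5 — the same note in A major and A minor; only the chord quality changes. In A minor the chord on E is E–G–B–D.

E-G-B-D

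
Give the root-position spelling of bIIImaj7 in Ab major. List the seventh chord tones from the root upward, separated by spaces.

The root of bIIImaj7 is the lowered 3rd degree: C becomes Cb. Stacking thirds in Ab minor on Cb gives Cb–Eb–Gb–Bb.

Cb Eb Gb Bb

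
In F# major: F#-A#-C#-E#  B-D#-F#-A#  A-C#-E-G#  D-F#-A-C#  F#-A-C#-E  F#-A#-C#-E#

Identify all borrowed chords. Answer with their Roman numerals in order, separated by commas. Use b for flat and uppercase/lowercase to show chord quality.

bIIImaj7, bVImaj7, i7

In F# major the diatonic chords are F#, G#m, A#m, B, C#, D#m, E#dim. Of the given chords, F#–A#–C#–E# = F#maj7 and B–D#–F#–A# = Bmaj7 are diatonic. A–C#–E–G# is not: scale degree 3 in F# major carries A#m (iii). In F# minor the chord on that degree is Amaj7, so here it functions as bIIImaj7, borrowed from the parallel minor. But D–F#–A–C# is foreign: the diatonic vi on degree 6 is D#m, whereas Dmaj7 comes from F# minor. It is labeled bVImaj7. F#–A–C#–E is not: scale degree 1 in F# major carries F# (I). In F# minor the chord on that degree is F#m7, so here it functions as i7, borrowed from the parallel minor.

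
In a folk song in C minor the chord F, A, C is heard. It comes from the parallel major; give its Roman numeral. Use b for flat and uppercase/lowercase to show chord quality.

IV

F is scale degree 4 in C minor. F–A–C is a major chord — the form found in C major, not the diatonic iv (Fm). Borrowed into C minor it is written IV.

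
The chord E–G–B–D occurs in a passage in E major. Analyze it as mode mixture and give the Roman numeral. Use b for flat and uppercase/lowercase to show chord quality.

E is scale degree 1 in E major. E–G–B–D is a minor-seventh chord — the form found in E minor, not the diatonic I (E). Borrowed into E major it is written i7.

i7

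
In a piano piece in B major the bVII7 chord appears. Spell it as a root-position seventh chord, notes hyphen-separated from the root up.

bVII7 is built on the lowered scale degree 7. In B major degree 7 is A#; lowered it becomes A. In B minor the chord on A is A–C#–E–G.

A-C#-E-G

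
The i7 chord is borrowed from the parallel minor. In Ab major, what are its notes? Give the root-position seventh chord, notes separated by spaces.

i7 is built on scale degree 1, which is Ab in both Ab major and its parallel. Stacking thirds in Ab minor on Ab gives Ab–Cb–Eb–Gb.

Ab Cb Eb Gb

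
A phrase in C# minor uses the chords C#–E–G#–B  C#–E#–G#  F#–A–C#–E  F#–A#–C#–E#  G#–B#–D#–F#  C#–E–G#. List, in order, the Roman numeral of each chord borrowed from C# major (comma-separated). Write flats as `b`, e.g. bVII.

I, IVmaj7

In C# minor (with V from harmonic minor) the diatonic chords are C#m, D#dim, E, F#m, G#, A, B. C#–E–G#–B = C#m7, F#–A–C#–E = F#m7, G#–B#–D#–F# = G#7 and C#–E–G# = C#m all belong to that set. But C#–E#–G# is foreign: the diatonic i on degree 1 is C#m, whereas C# comes from C# major. It is labeled I. F#–A#–C#–E# is not: scale degree 4 in C# minor carries F#m (iv). In C# major the chord on that degree is F#maj7, so here it functions as IVmaj7, borrowed from the parallel major.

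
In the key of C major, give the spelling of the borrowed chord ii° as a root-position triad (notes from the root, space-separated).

The root, D, is scale degree 2 — the same note in C major and C minor; only the chord quality changes. Stacking thirds in C minor on D gives D–F–Ab.

D F Ab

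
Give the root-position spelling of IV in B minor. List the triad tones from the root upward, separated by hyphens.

E-G#-B

IV is built on scale degree 4, which is E in both B minor and its parallel. Building the major chord from the parallel major on E: E–G#–B.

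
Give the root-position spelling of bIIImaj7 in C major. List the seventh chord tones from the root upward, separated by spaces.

bIIImaj7 is built on the lowered scale degree 3. In C major degree 3 is E; lowered it becomes Eb. Building the major-seventh chord from the parallel minor on Eb: Eb–G–Bb–D.

Eb G Bb D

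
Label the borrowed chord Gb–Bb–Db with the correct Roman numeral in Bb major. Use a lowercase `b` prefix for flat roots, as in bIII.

In Bb major scale degree 6 is G; Gb is its lowered form, from Bb minor. The diatonic chord on degree 6 would be Gm (vi), but Gb–Bb–Db is the major chord from Bb minor. As a borrowed chord it is labeled bVI.

bVI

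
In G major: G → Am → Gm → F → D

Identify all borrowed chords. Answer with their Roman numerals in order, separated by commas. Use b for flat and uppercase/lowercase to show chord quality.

i, bVII

G major has the diatonic set G, Am, Bm, C, D, Em, F#dim. G, Am and D all belong to that set. But Gm (G–Bb–D) is foreign: the diatonic I on degree 1 is G, whereas Gm comes from G minor. It is labeled i. But F (F–A–C) is foreign: the diatonic vii° on degree 7 is F#dim, whereas F comes from G minor. It is labeled bVII.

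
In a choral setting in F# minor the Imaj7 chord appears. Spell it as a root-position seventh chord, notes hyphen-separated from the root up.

F#-A#-C#-E#

The root, F#, is scale degree 1 — the same note in F# minor and F# major; only the chord quality changes. In F# major the chord on F# is F#–A#–C#–E#.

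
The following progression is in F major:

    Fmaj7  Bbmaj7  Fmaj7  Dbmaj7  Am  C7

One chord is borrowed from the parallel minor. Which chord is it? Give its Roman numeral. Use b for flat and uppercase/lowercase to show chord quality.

bVImaj7

F major has the diatonic set F, Gm, Am, Bb, C, Dm, Edim. Of the given chords, Fmaj7, Bbmaj7, Am and C7 are diatonic. Dbmaj7 (Db–F–Ab–C) doesn't fit — on degree 6 F major would have Dm (vi). Dbmaj7 is the degree-6 chord of F minor, so it is the borrowed bVImaj7.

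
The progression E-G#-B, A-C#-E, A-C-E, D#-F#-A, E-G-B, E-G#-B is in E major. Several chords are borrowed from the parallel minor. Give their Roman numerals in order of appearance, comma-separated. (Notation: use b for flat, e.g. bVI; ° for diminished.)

E major has the diatonic set E, F#m, G#m, A, B, C#m, D#dim. Of the given chords, E–G#–B = E, A–C#–E = A and D#–F#–A = D#dim are diatonic. A–C–E is not: scale degree 4 in E major carries A (IV). In E minor the chord on that degree is Am, so here it functions as iv, borrowed from the parallel minor. E–G–B is not: scale degree 1 in E major carries E (I). In E minor the chord on that degree is Em, so here it functions as i, borrowed from the parallel minor.

iv, i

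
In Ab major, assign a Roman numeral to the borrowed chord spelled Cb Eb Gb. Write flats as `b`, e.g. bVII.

bIII

Cb is the lowered form of scale degree 3 in Ab major (the diatonic degree 3 is C). Cb–Eb–Gb is a major chord — the form found in Ab minor, not the diatonic iii (Cm). Borrowed into Ab major it is written bIII.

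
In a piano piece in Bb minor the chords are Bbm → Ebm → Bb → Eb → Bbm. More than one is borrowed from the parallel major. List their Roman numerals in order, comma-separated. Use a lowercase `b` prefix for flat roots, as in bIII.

The diatonic triads in Bb minor (with V from harmonic minor) are Bbm, Cdim, Db, Ebm, F, Gb, Ab. Bbm and Ebm are both diatonic. Bb (Bb–D–F) doesn't fit — on degree 1 Bb minor would have Bbm (i). Bb is the degree-1 chord of Bb major, so it is the borrowed I. Eb (Eb–G–Bb) is not: scale degree 4 in Bb minor carries Ebm (iv). In Bb major the chord on that degree is Eb, so here it functions as IV, borrowed from the parallel major.

I, IV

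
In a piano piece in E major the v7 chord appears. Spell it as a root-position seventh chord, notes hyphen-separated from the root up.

The root, B, is scale degree 5 — the same note in E major and E minor; only the chord quality changes. Stacking thirds in E minor on B gives B–D–F#–A.

B-D-F#-A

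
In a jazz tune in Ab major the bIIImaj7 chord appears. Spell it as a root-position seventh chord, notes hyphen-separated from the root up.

Cb-Eb-Gb-Bb

Scale degree 3 in Ab major is C. bIIImaj7 uses the lowered form, Cb, taken from Ab minor. Building the major-seventh chord from the parallel minor on Cb: Cb–Eb–Gb–Bb.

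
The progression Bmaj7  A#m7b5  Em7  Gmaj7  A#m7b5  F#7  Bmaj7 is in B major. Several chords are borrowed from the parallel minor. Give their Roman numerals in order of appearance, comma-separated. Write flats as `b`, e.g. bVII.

The diatonic triads in B major are B, C#m, D#m, E, F#, G#m, A#dim. Of the given chords, Bmaj7, A#m7b5 and F#7 are diatonic. But Em7 (E–G–B–D) is foreign: the diatonic IV on degree 4 is E, whereas Em7 comes from B minor. It is labeled iv7. Gmaj7 (G–B–D–F#) doesn't fit — on degree 6 B major would have G#m (vi). Gmaj7 is the degree-6 chord of B minor, so it is the borrowed bVImaj7.

iv7, bVImaj7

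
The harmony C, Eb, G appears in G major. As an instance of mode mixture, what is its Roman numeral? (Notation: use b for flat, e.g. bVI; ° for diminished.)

The root C is the diatonic 4th degree of G major; the borrowing shows in the chord quality. Diatonically G major has C (IV) on that degree; C–Eb–G is instead the minor chord native to G minor, so it takes the label iv.

iv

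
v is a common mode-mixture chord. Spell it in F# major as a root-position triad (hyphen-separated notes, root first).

C#-E-G#

The root, C#, is scale degree 5 — the same note in F# major and F# minor; only the chord quality changes. In F# minor the chord on C# is C#–E–G#.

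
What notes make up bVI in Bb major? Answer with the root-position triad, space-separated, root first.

Gb Bb Db

bVI is built on the lowered scale degree 6. In Bb major degree 6 is G; lowered it becomes Gb. Building the major chord from the parallel minor on Gb: Gb–Bb–Db.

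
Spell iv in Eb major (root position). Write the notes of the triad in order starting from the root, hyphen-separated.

iv is built on scale degree 4, which is Ab in both Eb major and its parallel. Stacking thirds in Eb minor on Ab gives Ab–Cb–Eb.

Ab-Cb-Eb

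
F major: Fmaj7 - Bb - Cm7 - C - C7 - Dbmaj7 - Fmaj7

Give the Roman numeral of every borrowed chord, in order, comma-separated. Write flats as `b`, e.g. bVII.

In F major the diatonic chords are F, Gm, Am, Bb, C, Dm, Edim. Of the given chords, Fmaj7, Bb, C and C7 are diatonic. Cm7 (C–Eb–G–Bb) doesn't fit — on degree 5 F major would have C (V). Cm7 is the degree-5 chord of F minor, so it is the borrowed v7. Dbmaj7 (Db–F–Ab–C) is not: scale degree 6 in F major carries Dm (vi). In F minor the chord on that degree is Dbmaj7, so here it functions as bVImaj7, borrowed from the parallel minor.

v7, bVImaj7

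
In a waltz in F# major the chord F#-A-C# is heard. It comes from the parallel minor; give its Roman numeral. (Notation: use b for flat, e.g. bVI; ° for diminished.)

The root F# is the diatonic 1st degree of F# major; the borrowing shows in the chord quality. Diatonically F# major has F# (I) on that degree; F#–A–C# is instead the minor chord native to F# minor, so it takes the label i.

i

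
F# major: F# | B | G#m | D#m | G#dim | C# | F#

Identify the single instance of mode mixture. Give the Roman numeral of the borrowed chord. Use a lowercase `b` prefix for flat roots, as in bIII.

The diatonic triads in F# major are F#, G#m, A#m, B, C#, D#m, E#dim. F#, B, G#m, D#m and C# all belong to that set. G#dim (G#–B–D) is not: scale degree 2 in F# major carries G#m (ii). In F# minor the chord on that degree is G#dim, so here it functions as ii°, borrowed from the parallel minor.

ii°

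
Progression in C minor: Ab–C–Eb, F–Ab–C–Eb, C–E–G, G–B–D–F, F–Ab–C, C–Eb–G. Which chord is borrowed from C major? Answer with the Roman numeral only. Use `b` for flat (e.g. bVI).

I

In C minor (with V from harmonic minor) the diatonic chords are Cm, Ddim, Eb, Fm, G, Ab, Bb. Of the given chords, Ab–C–Eb = Ab, F–Ab–C–Eb = Fm7, G–B–D–F = G7, F–Ab–C = Fm and C–Eb–G = Cm are diatonic. C–E–G is not: scale degree 1 in C minor carries Cm (i). In C major the chord on that degree is C, so here it functions as I, borrowed from the parallel major.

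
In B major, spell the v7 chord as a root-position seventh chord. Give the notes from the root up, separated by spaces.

v7 is built on scale degree 5, which is F# in both B major and its parallel. Building the minor-seventh chord from the parallel minor on F#: F#–A–C#–E.

F# A C# E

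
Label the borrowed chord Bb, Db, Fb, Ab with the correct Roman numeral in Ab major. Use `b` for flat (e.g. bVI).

The root Bb is the diatonic 2nd degree of Ab major; the borrowing shows in the chord quality. Diatonically Ab major has Bbm (ii) on that degree; Bb–Db–Fb–Ab is instead the half-diminished-seventh chord native to Ab minor, so it takes the label iiø7.

iiø7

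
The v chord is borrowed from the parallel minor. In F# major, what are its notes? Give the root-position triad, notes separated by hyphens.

C#-E-G#

v is built on scale degree 5, which is C# in both F# major and its parallel. Stacking thirds in F# minor on C# gives C#–E–G#.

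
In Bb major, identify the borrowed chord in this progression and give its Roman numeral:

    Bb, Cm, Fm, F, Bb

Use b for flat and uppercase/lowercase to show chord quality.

In Bb major the diatonic chords are Bb, Cm, Dm, Eb, F, Gm, Adim. Of the given chords, Bb, Cm and F are diatonic. Fm (F–Ab–C) is not: scale degree 5 in Bb major carries F (V). In Bb minor the chord on that degree is Fm, so here it functions as v, borrowed from the parallel minor.

v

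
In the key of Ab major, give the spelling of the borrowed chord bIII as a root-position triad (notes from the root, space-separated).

The root of bIII is the lowered 3rd degree: C becomes Cb. Stacking thirds in Ab minor on Cb gives Cb–Eb–Gb.

Cb Eb Gb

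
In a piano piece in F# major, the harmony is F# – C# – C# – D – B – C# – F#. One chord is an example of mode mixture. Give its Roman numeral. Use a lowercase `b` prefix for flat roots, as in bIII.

bVI

In F# major the diatonic chords are F#, G#m, A#m, B, C#, D#m, E#dim. Of the given chords, F#, C# and B are diatonic. D (D–F#–A) is not: scale degree 6 in F# major carries D#m (vi). In F# minor the chord on that degree is D, so here it functions as bVI, borrowed from the parallel minor.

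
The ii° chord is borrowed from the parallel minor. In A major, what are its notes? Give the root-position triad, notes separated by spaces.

ii° is built on scale degree 2, which is B in both A major and its parallel. Building the diminished chord from the parallel minor on B: B–D–F.

B D F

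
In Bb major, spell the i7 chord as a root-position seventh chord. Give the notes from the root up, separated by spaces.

i7 is built on scale degree 1, which is Bb in both Bb major and its parallel. In Bb minor the chord on Bb is Bb–Db–F–Ab.

Bb Db F Ab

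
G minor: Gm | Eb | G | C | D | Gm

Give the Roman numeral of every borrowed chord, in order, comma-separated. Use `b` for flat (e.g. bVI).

I, IV

G minor has the diatonic set Gm, Adim, Bb, Cm, D, Eb, F (with V from harmonic minor). Gm, Eb and D are all diatonic. But G (G–B–D) is foreign: the diatonic i on degree 1 is Gm, whereas G comes from G major. It is labeled I. But C (C–E–G) is foreign: the diatonic iv on degree 4 is Cm, whereas C comes from G major. It is labeled IV.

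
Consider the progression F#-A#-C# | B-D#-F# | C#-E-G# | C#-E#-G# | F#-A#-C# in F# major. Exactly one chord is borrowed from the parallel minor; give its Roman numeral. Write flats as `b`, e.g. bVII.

In F# major the diatonic chords are F#, G#m, A#m, B, C#, D#m, E#dim. F#–A#–C# = F#, B–D#–F# = B and C#–E#–G# = C# all belong to that set. But C#–E–G# is foreign: the diatonic V on degree 5 is C#, whereas C#m comes from F# minor. It is labeled v.

v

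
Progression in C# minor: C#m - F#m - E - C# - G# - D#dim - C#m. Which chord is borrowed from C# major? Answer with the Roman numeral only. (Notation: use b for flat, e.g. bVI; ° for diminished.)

C# minor has the diatonic set C#m, D#dim, E, F#m, G#, A, B (with V from harmonic minor). C#m, F#m, E, G# and D#dim all belong to that set. But C# (C#–E#–G#) is foreign: the diatonic i on degree 1 is C#m, whereas C# comes from C# major. It is labeled I.

I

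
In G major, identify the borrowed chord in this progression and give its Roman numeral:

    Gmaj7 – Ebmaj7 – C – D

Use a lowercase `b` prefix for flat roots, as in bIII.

G major has the diatonic set G, Am, Bm, C, D, Em, F#dim. Gmaj7, C and D all belong to that set. Ebmaj7 (Eb–G–Bb–D) doesn't fit — on degree 6 G major would have Em (vi). Ebmaj7 is the degree-6 chord of G minor, so it is the borrowed bVImaj7.

bVImaj7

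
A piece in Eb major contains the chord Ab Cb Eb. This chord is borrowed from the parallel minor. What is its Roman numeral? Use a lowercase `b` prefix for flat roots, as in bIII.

iv

Ab is scale degree 4 in Eb major. Diatonically Eb major has Ab (IV) on that degree; Ab–Cb–Eb is instead the minor chord native to Eb minor, so it takes the label iv.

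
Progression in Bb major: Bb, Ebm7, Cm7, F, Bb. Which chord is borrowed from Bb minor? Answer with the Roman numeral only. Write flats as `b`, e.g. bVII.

The diatonic triads in Bb major are Bb, Cm, Dm, Eb, F, Gm, Adim. Bb, Cm7 and F all belong to that set. Ebm7 (Eb–Gb–Bb–Db) doesn't fit — on degree 4 Bb major would have Eb (IV). Ebm7 is the degree-4 chord of Bb minor, so it is the borrowed iv7.

iv7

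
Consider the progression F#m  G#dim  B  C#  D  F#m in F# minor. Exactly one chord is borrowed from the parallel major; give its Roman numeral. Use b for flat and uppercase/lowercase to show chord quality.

IV

In F# minor (with V from harmonic minor) the diatonic chords are F#m, G#dim, A, Bm, C#, D, E. F#m, G#dim, C# and D are all diatonic. B (B–D#–F#) is not: scale degree 4 in F# minor carries Bm (iv). In F# major the chord on that degree is B, so here it functions as IV, borrowed from the parallel major.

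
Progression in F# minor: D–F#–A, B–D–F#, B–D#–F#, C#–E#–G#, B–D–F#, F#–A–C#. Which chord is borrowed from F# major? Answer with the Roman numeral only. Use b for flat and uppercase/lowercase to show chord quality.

The diatonic triads in F# minor (with V from harmonic minor) are F#m, G#dim, A, Bm, C#, D, E. D–F#–A = D, B–D–F# = Bm, C#–E#–G# = C# and F#–A–C# = F#m all belong to that set. But B–D#–F# is foreign: the diatonic iv on degree 4 is Bm, whereas B comes from F# major. It is labeled IV.

IV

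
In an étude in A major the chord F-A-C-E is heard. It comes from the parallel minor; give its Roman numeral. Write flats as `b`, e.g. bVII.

The root F is the lowered 6th scale degree — diatonically A major has F# there. The diatonic chord on degree 6 would be F#m (vi), but F–A–C–E is the major-seventh chord from A minor. As a borrowed chord it is labeled bVImaj7.

bVImaj7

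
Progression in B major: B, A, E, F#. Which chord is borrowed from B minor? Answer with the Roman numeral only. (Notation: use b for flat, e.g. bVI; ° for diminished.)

bVII

The diatonic triads in B major are B, C#m, D#m, E, F#, G#m, A#dim. B, E and F# are all diatonic. A (A–C#–E) doesn't fit — on degree 7 B major would have A#dim (vii°). A is the degree-7 chord of B minor, so it is the borrowed bVII.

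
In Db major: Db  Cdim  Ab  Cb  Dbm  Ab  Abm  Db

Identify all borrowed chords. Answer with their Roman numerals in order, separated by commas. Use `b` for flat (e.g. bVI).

bVII, i, v

The diatonic triads in Db major are Db, Ebm, Fm, Gb, Ab, Bbm, Cdim. Of the given chords, Db, Cdim and Ab are diatonic. But Cb (Cb–Eb–Gb) is foreign: the diatonic vii° on degree 7 is Cdim, whereas Cb comes from Db minor. It is labeled bVII. Dbm (Db–Fb–Ab) is not: scale degree 1 in Db major carries Db (I). In Db minor the chord on that degree is Dbm, so here it functions as i, borrowed from the parallel minor. Abm (Ab–Cb–Eb) doesn't fit — on degree 5 Db major would have Ab (V). Abm is the degree-5 chord of Db minor, so it is the borrowed v.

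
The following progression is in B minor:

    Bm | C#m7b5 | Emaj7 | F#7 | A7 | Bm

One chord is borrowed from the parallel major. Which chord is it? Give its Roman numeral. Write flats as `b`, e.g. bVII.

B minor has the diatonic set Bm, C#dim, D, Em, F#, G, A (with V from harmonic minor). Bm, C#m7b5, F#7 and A7 are all diatonic. But Emaj7 (E–G#–B–D#) is foreign: the diatonic iv on degree 4 is Em, whereas Emaj7 comes from B major. It is labeled IVmaj7.

IVmaj7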